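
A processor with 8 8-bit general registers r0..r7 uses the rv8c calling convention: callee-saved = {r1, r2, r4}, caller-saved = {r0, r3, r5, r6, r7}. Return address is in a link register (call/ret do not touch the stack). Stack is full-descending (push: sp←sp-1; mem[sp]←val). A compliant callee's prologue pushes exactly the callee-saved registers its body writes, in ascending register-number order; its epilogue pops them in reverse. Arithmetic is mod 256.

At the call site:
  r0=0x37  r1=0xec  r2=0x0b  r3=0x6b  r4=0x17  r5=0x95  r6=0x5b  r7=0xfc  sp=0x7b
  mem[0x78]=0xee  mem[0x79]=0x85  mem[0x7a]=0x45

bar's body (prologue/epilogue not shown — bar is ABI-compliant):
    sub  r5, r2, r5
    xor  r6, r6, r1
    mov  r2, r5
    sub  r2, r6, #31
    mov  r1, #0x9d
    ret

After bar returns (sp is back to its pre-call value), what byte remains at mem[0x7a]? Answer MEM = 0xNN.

prologue: push r1 → mem[0x7a]=0xec, sp=0x7a
prologue: push r2 → mem[0x79]=0x0b, sp=0x79
body[0] sub  r5, r2, r5 → r5=0x76
body[1] xor  r6, r6, r1 → r6=0xb7
body[2] mov  r2, r5 → r2=0x76
body[3] sub  r2, r6, #31 → r2=0x98
body[4] mov  r1, #0x9d → r1=0x9d
epilogue: pop r2=0x0b, sp=0x7a
epilogue: pop r1=0xec, sp=0x7b
prologue pushed ['r1', 'r2'] at ['0x7a', '0x79']

MEM = 0xec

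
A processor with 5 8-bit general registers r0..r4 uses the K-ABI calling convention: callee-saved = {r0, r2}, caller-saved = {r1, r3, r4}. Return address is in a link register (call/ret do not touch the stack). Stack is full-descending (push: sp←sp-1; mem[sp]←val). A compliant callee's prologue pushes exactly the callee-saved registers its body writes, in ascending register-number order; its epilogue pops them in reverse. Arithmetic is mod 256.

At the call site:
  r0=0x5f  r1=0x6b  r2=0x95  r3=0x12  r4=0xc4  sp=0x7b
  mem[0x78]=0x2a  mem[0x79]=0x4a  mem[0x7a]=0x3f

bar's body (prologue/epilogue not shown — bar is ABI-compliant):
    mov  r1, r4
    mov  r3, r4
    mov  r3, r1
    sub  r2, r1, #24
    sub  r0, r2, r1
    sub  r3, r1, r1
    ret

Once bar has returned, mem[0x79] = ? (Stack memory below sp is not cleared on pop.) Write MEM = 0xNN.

prologue: push r0 → mem[0x7a]=0x5f, sp=0x7a
prologue: push r2 → mem[0x79]=0x95, sp=0x79
body[0] mov  r1, r4 → r1=0xc4
body[1] mov  r3, r4 → r3=0xc4
body[2] mov  r3, r1 → r3=0xc4
body[3] sub  r2, r1, #24 → r2=0xac
body[4] sub  r0, r2, r1 → r0=0xe8
body[5] sub  r3, r1, r1 → r3=0x00
epilogue: pop r2=0x95, sp=0x7a
epilogue: pop r0=0x5f, sp=0x7b
prologue pushed ['r0', 'r2'] at ['0x7a', '0x79']

MEM = 0x95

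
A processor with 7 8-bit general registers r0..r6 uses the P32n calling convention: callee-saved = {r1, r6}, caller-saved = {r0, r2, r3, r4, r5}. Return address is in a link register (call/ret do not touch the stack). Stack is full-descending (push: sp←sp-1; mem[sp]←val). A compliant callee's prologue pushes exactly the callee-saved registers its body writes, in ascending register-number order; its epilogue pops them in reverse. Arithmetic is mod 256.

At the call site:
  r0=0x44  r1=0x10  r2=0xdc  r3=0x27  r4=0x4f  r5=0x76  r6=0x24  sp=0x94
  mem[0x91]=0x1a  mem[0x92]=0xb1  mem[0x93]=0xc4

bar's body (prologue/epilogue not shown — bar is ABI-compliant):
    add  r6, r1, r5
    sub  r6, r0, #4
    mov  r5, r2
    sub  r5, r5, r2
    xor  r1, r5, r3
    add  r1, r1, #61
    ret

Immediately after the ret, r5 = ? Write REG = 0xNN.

REG = 0x00

prologue: push r1 → mem[0x93]=0x10, sp=0x93
prologue: push r6 → mem[0x92]=0x24, sp=0x92
body[0] add  r6, r1, r5 → r6=0x86
body[1] sub  r6, r0, #4 → r6=0x40
body[2] mov  r5, r2 → r5=0xdc
body[3] sub  r5, r5, r2 → r5=0x00
body[4] xor  r1, r5, r3 → r1=0x27
body[5] add  r1, r1, #61 → r1=0x64
epilogue: pop r6=0x24, sp=0x93
epilogue: pop r1=0x10, sp=0x94
r5 is caller-saved → body value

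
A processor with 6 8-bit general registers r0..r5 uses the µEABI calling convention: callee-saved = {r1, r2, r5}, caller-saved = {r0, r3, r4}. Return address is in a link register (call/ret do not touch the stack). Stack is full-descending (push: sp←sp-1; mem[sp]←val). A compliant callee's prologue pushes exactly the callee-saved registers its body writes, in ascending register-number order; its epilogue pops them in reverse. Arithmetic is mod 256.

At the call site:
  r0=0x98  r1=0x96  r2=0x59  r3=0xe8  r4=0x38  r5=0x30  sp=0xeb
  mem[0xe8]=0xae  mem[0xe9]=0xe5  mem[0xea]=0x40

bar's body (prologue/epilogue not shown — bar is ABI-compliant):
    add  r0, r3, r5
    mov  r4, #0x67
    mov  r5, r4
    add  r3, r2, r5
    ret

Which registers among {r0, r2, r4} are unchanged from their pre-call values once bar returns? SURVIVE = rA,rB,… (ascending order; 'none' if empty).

SURVIVE = r2

prologue: push r5 -> mem[0xea]=0x30, sp=0xea
body[0] add  r0, r3, r5 -> r0=0x18
body[1] mov  r4, #0x67 -> r4=0x67
body[2] mov  r5, r4 -> r5=0x67
body[3] add  r3, r2, r5 -> r3=0xc0
epilogue: pop r5=0x30, sp=0xeb
r0: caller-saved, written=True
r2: callee-saved, written=False
r4: caller-saved, written=True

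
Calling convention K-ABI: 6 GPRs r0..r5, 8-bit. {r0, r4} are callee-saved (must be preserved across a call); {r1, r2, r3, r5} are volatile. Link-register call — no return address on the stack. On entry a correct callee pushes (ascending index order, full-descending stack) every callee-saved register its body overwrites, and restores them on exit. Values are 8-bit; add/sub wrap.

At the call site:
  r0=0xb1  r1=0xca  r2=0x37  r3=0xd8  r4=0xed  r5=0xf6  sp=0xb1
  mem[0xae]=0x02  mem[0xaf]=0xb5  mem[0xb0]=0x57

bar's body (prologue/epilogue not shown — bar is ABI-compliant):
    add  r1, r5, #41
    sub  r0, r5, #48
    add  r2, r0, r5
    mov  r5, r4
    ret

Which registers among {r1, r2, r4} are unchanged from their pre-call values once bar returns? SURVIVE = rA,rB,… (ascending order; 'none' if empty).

SURVIVE = r4

prologue: push r0 → mem[0xb0]=0xb1, sp=0xb0
body[0] add  r1, r5, #41 → r1=0x1f
body[1] sub  r0, r5, #48 → r0=0xc6
body[2] add  r2, r0, r5 → r2=0xbc
body[3] mov  r5, r4 → r5=0xed
epilogue: pop r0=0xb1, sp=0xb1
r1: caller-saved, written=True
r2: caller-saved, written=True
r4: callee-saved, written=False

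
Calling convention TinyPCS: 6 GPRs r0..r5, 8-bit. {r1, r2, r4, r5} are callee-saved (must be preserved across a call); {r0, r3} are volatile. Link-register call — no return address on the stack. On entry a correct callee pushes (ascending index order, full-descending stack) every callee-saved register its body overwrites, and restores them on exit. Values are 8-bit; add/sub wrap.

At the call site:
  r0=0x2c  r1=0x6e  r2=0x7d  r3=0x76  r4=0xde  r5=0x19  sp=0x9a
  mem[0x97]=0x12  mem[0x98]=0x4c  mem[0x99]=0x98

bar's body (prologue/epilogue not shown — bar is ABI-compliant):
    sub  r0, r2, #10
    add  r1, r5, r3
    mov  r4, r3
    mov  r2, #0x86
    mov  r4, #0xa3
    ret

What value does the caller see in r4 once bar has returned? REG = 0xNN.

prologue: push r1 -> mem[0x99]=0x6e, sp=0x99
prologue: push r2 -> mem[0x98]=0x7d, sp=0x98
prologue: push r4 -> mem[0x97]=0xde, sp=0x97
body[0] sub  r0, r2, #10 -> r0=0x73
body[1] add  r1, r5, r3 -> r1=0x8f
body[2] mov  r4, r3 -> r4=0x76
body[3] mov  r2, #0x86 -> r2=0x86
body[4] mov  r4, #0xa3 -> r4=0xa3
epilogue: pop r4=0xde, sp=0x98
epilogue: pop r2=0x7d, sp=0x99
epilogue: pop r1=0x6e, sp=0x9a
r4 is callee-saved -> restored

REG = 0xde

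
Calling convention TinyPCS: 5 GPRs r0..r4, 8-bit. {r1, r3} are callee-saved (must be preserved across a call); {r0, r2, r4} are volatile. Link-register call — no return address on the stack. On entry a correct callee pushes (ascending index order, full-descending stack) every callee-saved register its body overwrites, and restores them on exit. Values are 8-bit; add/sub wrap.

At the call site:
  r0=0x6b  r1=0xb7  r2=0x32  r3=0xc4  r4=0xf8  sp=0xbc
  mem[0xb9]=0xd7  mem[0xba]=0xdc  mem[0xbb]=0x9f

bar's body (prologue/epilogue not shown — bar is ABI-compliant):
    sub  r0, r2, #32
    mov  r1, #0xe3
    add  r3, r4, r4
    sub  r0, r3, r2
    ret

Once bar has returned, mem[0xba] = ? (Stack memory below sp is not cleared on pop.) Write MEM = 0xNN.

prologue: push r1 → mem[0xbb]=0xb7, sp=0xbb
prologue: push r3 → mem[0xba]=0xc4, sp=0xba
body[0] sub  r0, r2, #32 → r0=0x12
body[1] mov  r1, #0xe3 → r1=0xe3
body[2] add  r3, r4, r4 → r3=0xf0
body[3] sub  r0, r3, r2 → r0=0xbe
epilogue: pop r3=0xc4, sp=0xbb
epilogue: pop r1=0xb7, sp=0xbc
prologue pushed ['r1', 'r3'] at ['0xbb', '0xba']

MEM = 0xc4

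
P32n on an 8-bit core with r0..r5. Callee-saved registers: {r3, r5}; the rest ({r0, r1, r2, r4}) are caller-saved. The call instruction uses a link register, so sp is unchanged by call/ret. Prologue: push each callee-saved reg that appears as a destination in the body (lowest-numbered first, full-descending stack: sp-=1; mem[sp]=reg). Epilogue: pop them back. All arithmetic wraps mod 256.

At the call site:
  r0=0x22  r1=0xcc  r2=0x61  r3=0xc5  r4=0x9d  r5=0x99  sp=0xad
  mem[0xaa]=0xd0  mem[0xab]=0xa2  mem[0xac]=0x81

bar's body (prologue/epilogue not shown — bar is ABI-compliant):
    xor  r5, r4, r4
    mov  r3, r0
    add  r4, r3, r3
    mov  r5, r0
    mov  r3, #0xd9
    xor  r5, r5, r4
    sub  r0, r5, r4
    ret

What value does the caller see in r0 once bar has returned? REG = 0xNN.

REG = 0x22

prologue: push r3 → mem[0xac]=0xc5, sp=0xac
prologue: push r5 → mem[0xab]=0x99, sp=0xab
body[0] xor  r5, r4, r4 → r5=0x00
body[1] mov  r3, r0 → r3=0x22
body[2] add  r4, r3, r3 → r4=0x44
body[3] mov  r5, r0 → r5=0x22
body[4] mov  r3, #0xd9 → r3=0xd9
body[5] xor  r5, r5, r4 → r5=0x66
body[6] sub  r0, r5, r4 → r0=0x22
epilogue: pop r5=0x99, sp=0xac
epilogue: pop r3=0xc5, sp=0xad
r0 is caller-saved → body value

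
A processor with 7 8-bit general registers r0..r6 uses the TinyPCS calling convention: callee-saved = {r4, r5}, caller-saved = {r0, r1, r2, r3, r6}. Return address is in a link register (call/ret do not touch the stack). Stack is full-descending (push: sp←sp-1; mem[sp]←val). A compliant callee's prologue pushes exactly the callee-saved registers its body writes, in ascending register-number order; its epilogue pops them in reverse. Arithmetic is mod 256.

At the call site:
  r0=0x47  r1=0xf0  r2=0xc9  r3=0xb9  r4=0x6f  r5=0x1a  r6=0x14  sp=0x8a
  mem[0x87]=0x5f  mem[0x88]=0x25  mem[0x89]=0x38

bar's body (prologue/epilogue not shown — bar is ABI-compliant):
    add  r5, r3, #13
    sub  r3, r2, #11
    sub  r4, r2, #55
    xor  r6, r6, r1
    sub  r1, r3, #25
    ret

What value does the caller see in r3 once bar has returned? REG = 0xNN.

prologue: push r4 → mem[0x89]=0x6f, sp=0x89
prologue: push r5 → mem[0x88]=0x1a, sp=0x88
body[0] add  r5, r3, #13 → r5=0xc6
body[1] sub  r3, r2, #11 → r3=0xbe
body[2] sub  r4, r2, #55 → r4=0x92
body[3] xor  r6, r6, r1 → r6=0xe4
body[4] sub  r1, r3, #25 → r1=0xa5
epilogue: pop r5=0x1a, sp=0x89
epilogue: pop r4=0x6f, sp=0x8a
r3 is caller-saved → body value

REG = 0xbe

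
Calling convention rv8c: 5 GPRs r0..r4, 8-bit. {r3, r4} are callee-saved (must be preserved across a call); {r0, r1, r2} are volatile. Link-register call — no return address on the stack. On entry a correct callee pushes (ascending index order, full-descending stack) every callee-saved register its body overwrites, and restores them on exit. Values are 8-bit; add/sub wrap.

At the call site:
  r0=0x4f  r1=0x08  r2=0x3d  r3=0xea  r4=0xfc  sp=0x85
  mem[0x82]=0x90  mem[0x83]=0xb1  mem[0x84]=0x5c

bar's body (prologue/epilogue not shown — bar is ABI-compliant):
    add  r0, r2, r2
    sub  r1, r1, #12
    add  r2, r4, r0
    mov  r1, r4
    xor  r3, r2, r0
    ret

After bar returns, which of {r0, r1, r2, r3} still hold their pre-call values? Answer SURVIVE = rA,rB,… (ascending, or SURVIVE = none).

SURVIVE = r3

prologue: push r3 -> mem[0x84]=0xea, sp=0x84
body[0] add  r0, r2, r2 -> r0=0x7a
body[1] sub  r1, r1, #12 -> r1=0xfc
body[2] add  r2, r4, r0 -> r2=0x76
body[3] mov  r1, r4 -> r1=0xfc
body[4] xor  r3, r2, r0 -> r3=0x0c
epilogue: pop r3=0xea, sp=0x85
r0: caller-saved, written=True
r1: caller-saved, written=True
r2: caller-saved, written=True
r3: callee-saved, written=True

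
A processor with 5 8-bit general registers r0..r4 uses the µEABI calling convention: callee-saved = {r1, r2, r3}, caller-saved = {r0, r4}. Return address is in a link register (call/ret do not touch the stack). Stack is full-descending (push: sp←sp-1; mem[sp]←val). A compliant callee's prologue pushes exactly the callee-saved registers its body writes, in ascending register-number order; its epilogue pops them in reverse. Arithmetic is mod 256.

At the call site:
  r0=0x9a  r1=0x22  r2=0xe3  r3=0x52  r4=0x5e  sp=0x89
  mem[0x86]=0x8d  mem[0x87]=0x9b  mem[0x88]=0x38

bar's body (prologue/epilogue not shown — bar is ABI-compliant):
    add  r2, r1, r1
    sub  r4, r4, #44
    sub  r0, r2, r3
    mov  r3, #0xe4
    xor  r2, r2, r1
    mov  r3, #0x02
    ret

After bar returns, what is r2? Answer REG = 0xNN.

prologue: push r2 -> mem[0x88]=0xe3, sp=0x88
prologue: push r3 -> mem[0x87]=0x52, sp=0x87
body[0] add  r2, r1, r1 -> r2=0x44
body[1] sub  r4, r4, #44 -> r4=0x32
body[2] sub  r0, r2, r3 -> r0=0xf2
body[3] mov  r3, #0xe4 -> r3=0xe4
body[4] xor  r2, r2, r1 -> r2=0x66
body[5] mov  r3, #0x02 -> r3=0x02
epilogue: pop r3=0x52, sp=0x88
epilogue: pop r2=0xe3, sp=0x89
r2 is callee-saved -> restored

REG = 0xe3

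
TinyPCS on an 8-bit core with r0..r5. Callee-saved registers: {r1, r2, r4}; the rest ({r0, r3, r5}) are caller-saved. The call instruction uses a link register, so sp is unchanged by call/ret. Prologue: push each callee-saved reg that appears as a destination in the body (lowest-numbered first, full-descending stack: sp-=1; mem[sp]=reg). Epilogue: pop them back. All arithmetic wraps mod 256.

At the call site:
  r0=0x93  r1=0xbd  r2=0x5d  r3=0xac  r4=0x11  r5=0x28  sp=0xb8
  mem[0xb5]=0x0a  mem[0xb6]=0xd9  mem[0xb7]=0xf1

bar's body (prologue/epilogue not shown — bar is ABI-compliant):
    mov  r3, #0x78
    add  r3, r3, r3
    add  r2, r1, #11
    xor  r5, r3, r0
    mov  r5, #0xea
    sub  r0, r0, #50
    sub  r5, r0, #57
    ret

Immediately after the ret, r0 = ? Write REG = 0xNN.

prologue: push r2 → mem[0xb7]=0x5d, sp=0xb7
body[0] mov  r3, #0x78 → r3=0x78
body[1] add  r3, r3, r3 → r3=0xf0
body[2] add  r2, r1, #11 → r2=0xc8
body[3] xor  r5, r3, r0 → r5=0x63
body[4] mov  r5, #0xea → r5=0xea
body[5] sub  r0, r0, #50 → r0=0x61
body[6] sub  r5, r0, #57 → r5=0x28
epilogue: pop r2=0x5d, sp=0xb8
r0 is caller-saved → body value

REG = 0x61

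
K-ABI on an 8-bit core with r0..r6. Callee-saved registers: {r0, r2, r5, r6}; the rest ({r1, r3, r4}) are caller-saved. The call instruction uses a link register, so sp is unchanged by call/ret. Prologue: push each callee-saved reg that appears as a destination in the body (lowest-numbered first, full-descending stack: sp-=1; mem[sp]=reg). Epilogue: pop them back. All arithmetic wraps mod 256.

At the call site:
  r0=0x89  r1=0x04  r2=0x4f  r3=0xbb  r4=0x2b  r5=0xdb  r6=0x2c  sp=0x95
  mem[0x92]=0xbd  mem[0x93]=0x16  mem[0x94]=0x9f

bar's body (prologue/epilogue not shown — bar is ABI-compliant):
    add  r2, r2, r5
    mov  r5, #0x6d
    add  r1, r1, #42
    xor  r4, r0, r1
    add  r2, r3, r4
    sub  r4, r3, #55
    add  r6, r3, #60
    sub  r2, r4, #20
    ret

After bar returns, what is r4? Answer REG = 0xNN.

REG = 0x84

prologue: push r2 -> mem[0x94]=0x4f, sp=0x94
prologue: push r5 -> mem[0x93]=0xdb, sp=0x93
prologue: push r6 -> mem[0x92]=0x2c, sp=0x92
body[0] add  r2, r2, r5 -> r2=0x2a
body[1] mov  r5, #0x6d -> r5=0x6d
body[2] add  r1, r1, #42 -> r1=0x2e
body[3] xor  r4, r0, r1 -> r4=0xa7
body[4] add  r2, r3, r4 -> r2=0x62
body[5] sub  r4, r3, #55 -> r4=0x84
body[6] add  r6, r3, #60 -> r6=0xf7
body[7] sub  r2, r4, #20 -> r2=0x70
epilogue: pop r6=0x2c, sp=0x93
epilogue: pop r5=0xdb, sp=0x94
epilogue: pop r2=0x4f, sp=0x95
r4 is caller-saved -> body value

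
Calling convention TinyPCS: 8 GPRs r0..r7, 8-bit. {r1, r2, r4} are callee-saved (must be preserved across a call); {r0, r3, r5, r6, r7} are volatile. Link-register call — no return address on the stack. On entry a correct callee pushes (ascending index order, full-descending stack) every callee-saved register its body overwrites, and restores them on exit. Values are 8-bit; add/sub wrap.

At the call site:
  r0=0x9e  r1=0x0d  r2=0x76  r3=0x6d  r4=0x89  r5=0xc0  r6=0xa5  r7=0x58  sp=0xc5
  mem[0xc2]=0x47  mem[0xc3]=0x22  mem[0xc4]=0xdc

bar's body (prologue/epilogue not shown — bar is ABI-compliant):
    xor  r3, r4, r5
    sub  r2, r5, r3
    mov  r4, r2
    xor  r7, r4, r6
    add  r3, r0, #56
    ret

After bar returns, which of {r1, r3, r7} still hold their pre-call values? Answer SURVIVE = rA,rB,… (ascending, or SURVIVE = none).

prologue: push r2 -> mem[0xc4]=0x76, sp=0xc4
prologue: push r4 -> mem[0xc3]=0x89, sp=0xc3
body[0] xor  r3, r4, r5 -> r3=0x49
body[1] sub  r2, r5, r3 -> r2=0x77
body[2] mov  r4, r2 -> r4=0x77
body[3] xor  r7, r4, r6 -> r7=0xd2
body[4] add  r3, r0, #56 -> r3=0xd6
epilogue: pop r4=0x89, sp=0xc4
epilogue: pop r2=0x76, sp=0xc5
r1: callee-saved, written=False
r3: caller-saved, written=True
r7: caller-saved, written=True

SURVIVE = r1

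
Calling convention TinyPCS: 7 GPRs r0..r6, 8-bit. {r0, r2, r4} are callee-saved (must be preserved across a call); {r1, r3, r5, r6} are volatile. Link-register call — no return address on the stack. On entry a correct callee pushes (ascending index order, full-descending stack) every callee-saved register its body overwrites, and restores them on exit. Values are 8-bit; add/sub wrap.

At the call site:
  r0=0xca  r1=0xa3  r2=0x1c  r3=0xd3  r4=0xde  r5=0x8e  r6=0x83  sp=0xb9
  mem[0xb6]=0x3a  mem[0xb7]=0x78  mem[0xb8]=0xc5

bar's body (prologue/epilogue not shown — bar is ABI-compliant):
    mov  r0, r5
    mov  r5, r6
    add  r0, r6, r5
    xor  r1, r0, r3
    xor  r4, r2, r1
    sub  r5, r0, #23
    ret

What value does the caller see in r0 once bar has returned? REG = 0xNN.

REG = 0xca

prologue: push r0 -> mem[0xb8]=0xca, sp=0xb8
prologue: push r4 -> mem[0xb7]=0xde, sp=0xb7
body[0] mov  r0, r5 -> r0=0x8e
body[1] mov  r5, r6 -> r5=0x83
body[2] add  r0, r6, r5 -> r0=0x06
body[3] xor  r1, r0, r3 -> r1=0xd5
body[4] xor  r4, r2, r1 -> r4=0xc9
body[5] sub  r5, r0, #23 -> r5=0xef
epilogue: pop r4=0xde, sp=0xb8
epilogue: pop r0=0xca, sp=0xb9
r0 is callee-saved -> restored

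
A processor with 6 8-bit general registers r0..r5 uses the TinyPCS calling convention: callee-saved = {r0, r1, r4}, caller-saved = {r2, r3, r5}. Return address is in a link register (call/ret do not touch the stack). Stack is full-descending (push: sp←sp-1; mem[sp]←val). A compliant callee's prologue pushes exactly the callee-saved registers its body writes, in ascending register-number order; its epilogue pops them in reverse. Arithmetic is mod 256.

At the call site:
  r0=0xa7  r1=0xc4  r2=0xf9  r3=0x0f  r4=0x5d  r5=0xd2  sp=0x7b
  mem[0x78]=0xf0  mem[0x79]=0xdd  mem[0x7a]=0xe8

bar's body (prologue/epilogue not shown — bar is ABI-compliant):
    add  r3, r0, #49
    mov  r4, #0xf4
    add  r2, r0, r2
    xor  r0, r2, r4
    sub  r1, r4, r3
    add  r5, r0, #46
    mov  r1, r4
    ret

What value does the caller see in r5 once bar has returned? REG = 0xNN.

REG = 0x82

prologue: push r0 → mem[0x7a]=0xa7, sp=0x7a
prologue: push r1 → mem[0x79]=0xc4, sp=0x79
prologue: push r4 → mem[0x78]=0x5d, sp=0x78
body[0] add  r3, r0, #49 → r3=0xd8
body[1] mov  r4, #0xf4 → r4=0xf4
body[2] add  r2, r0, r2 → r2=0xa0
body[3] xor  r0, r2, r4 → r0=0x54
body[4] sub  r1, r4, r3 → r1=0x1c
body[5] add  r5, r0, #46 → r5=0x82
body[6] mov  r1, r4 → r1=0xf4
epilogue: pop r4=0x5d, sp=0x79
epilogue: pop r1=0xc4, sp=0x7a
epilogue: pop r0=0xa7, sp=0x7b
r5 is caller-saved → body value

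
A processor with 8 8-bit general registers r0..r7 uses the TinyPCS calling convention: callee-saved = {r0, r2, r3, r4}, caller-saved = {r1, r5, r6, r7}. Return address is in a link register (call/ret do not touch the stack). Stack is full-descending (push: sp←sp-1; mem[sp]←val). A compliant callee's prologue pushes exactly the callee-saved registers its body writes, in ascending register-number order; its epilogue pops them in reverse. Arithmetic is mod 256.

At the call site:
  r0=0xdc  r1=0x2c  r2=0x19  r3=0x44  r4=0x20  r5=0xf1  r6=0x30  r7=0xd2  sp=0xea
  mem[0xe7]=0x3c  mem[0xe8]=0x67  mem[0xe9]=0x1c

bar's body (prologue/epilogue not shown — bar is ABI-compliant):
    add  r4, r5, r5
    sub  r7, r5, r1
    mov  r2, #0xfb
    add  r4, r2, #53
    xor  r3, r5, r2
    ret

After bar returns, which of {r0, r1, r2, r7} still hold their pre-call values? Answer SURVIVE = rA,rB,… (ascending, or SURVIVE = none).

SURVIVE = r0,r1,r2

prologue: push r2 → mem[0xe9]=0x19, sp=0xe9
prologue: push r3 → mem[0xe8]=0x44, sp=0xe8
prologue: push r4 → mem[0xe7]=0x20, sp=0xe7
body[0] add  r4, r5, r5 → r4=0xe2
body[1] sub  r7, r5, r1 → r7=0xc5
body[2] mov  r2, #0xfb → r2=0xfb
body[3] add  r4, r2, #53 → r4=0x30
body[4] xor  r3, r5, r2 → r3=0x0a
epilogue: pop r4=0x20, sp=0xe8
epilogue: pop r3=0x44, sp=0xe9
epilogue: pop r2=0x19, sp=0xea
r0: callee-saved, written=False
r1: caller-saved, written=False
r2: callee-saved, written=True
r7: caller-saved, written=True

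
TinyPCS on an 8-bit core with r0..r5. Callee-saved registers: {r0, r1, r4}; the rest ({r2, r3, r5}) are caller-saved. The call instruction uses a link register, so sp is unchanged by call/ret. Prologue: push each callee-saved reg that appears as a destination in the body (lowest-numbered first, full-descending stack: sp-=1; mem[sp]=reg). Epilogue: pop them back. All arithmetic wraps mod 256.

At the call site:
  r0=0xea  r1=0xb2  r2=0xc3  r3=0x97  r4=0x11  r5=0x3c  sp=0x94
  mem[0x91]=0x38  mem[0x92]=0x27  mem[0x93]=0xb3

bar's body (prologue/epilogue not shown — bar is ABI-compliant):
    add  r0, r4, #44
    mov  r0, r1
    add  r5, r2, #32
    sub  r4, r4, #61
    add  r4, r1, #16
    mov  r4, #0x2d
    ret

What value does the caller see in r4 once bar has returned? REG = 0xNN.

REG = 0x11

prologue: push r0 → mem[0x93]=0xea, sp=0x93
prologue: push r4 → mem[0x92]=0x11, sp=0x92
body[0] add  r0, r4, #44 → r0=0x3d
body[1] mov  r0, r1 → r0=0xb2
body[2] add  r5, r2, #32 → r5=0xe3
body[3] sub  r4, r4, #61 → r4=0xd4
body[4] add  r4, r1, #16 → r4=0xc2
body[5] mov  r4, #0x2d → r4=0x2d
epilogue: pop r4=0x11, sp=0x93
epilogue: pop r0=0xea, sp=0x94
r4 is callee-saved → restored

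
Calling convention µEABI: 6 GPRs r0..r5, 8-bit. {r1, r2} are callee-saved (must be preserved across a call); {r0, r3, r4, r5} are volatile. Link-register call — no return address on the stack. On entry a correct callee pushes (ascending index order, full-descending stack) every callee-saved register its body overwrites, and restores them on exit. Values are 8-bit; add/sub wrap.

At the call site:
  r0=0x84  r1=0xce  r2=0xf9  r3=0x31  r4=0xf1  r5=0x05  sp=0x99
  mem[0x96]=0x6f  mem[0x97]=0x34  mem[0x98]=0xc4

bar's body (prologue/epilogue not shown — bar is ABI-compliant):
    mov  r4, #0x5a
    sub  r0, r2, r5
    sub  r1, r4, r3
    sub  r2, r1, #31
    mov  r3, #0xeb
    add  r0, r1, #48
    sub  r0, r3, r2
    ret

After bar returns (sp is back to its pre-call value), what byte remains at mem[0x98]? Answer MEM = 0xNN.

prologue: push r1 -> mem[0x98]=0xce, sp=0x98
prologue: push r2 -> mem[0x97]=0xf9, sp=0x97
body[0] mov  r4, #0x5a -> r4=0x5a
body[1] sub  r0, r2, r5 -> r0=0xf4
body[2] sub  r1, r4, r3 -> r1=0x29
body[3] sub  r2, r1, #31 -> r2=0x0a
body[4] mov  r3, #0xeb -> r3=0xeb
body[5] add  r0, r1, #48 -> r0=0x59
body[6] sub  r0, r3, r2 -> r0=0xe1
epilogue: pop r2=0xf9, sp=0x98
epilogue: pop r1=0xce, sp=0x99
prologue pushed ['r1', 'r2'] at ['0x98', '0x97']

MEM = 0xce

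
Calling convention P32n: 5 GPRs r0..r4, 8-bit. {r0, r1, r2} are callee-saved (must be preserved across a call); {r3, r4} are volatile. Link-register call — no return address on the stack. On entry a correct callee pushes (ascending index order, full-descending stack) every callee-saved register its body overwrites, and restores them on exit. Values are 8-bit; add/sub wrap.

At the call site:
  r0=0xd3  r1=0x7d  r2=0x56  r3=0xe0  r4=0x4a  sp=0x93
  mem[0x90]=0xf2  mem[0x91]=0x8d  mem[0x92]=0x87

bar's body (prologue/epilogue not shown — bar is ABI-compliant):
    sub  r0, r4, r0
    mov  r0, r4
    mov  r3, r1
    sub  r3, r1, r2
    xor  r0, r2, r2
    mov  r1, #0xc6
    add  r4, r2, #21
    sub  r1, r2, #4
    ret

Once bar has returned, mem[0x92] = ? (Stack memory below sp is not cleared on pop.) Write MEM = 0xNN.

prologue: push r0 -> mem[0x92]=0xd3, sp=0x92
prologue: push r1 -> mem[0x91]=0x7d, sp=0x91
body[0] sub  r0, r4, r0 -> r0=0x77
body[1] mov  r0, r4 -> r0=0x4a
body[2] mov  r3, r1 -> r3=0x7d
body[3] sub  r3, r1, r2 -> r3=0x27
body[4] xor  r0, r2, r2 -> r0=0x00
body[5] mov  r1, #0xc6 -> r1=0xc6
body[6] add  r4, r2, #21 -> r4=0x6b
body[7] sub  r1, r2, #4 -> r1=0x52
epilogue: pop r1=0x7d, sp=0x92
epilogue: pop r0=0xd3, sp=0x93
prologue pushed ['r0', 'r1'] at ['0x92', '0x91']

MEM = 0xd3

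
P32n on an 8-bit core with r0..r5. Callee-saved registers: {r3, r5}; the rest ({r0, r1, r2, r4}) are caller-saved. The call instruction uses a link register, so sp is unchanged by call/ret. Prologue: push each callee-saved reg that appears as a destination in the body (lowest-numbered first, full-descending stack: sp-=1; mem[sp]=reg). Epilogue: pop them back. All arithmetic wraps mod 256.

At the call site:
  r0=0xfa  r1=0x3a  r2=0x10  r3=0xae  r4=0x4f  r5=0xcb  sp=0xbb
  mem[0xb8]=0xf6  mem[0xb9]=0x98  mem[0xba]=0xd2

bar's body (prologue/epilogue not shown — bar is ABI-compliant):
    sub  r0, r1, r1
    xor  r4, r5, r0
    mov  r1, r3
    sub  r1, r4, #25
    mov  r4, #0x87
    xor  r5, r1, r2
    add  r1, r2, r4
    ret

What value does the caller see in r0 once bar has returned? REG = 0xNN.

prologue: push r5 → mem[0xba]=0xcb, sp=0xba
body[0] sub  r0, r1, r1 → r0=0x00
body[1] xor  r4, r5, r0 → r4=0xcb
body[2] mov  r1, r3 → r1=0xae
body[3] sub  r1, r4, #25 → r1=0xb2
body[4] mov  r4, #0x87 → r4=0x87
body[5] xor  r5, r1, r2 → r5=0xa2
body[6] add  r1, r2, r4 → r1=0x97
epilogue: pop r5=0xcb, sp=0xbb
r0 is caller-saved → body value

REG = 0x00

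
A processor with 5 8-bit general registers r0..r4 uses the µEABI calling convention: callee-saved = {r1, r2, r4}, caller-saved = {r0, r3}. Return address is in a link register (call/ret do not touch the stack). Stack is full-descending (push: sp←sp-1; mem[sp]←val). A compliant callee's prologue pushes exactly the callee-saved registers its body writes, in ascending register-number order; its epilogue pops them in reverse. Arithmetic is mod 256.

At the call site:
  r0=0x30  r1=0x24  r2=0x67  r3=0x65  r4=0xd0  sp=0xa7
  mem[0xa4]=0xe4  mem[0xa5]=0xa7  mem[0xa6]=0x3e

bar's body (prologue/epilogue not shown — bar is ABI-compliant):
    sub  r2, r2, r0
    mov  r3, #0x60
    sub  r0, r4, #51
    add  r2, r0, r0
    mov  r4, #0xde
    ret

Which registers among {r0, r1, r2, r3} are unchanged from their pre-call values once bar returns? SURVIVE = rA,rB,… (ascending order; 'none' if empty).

SURVIVE = r1,r2

prologue: push r2 -> mem[0xa6]=0x67, sp=0xa6
prologue: push r4 -> mem[0xa5]=0xd0, sp=0xa5
body[0] sub  r2, r2, r0 -> r2=0x37
body[1] mov  r3, #0x60 -> r3=0x60
body[2] sub  r0, r4, #51 -> r0=0x9d
body[3] add  r2, r0, r0 -> r2=0x3a
body[4] mov  r4, #0xde -> r4=0xde
epilogue: pop r4=0xd0, sp=0xa6
epilogue: pop r2=0x67, sp=0xa7
r0: caller-saved, written=True
r1: callee-saved, written=False
r2: callee-saved, written=True
r3: caller-saved, written=True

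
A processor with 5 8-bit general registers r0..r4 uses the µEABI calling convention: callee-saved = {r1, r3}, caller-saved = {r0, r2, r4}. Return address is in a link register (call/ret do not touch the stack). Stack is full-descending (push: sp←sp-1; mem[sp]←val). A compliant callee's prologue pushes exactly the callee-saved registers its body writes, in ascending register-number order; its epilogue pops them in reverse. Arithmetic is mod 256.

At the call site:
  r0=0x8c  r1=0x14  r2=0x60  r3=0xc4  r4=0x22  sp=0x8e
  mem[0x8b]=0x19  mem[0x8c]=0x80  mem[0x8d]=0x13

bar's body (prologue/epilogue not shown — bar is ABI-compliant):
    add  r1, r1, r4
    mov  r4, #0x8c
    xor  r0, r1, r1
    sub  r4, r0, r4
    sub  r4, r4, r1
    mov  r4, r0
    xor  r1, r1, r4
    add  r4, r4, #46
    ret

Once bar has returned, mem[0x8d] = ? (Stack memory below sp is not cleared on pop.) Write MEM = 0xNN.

prologue: push r1 -> mem[0x8d]=0x14, sp=0x8d
body[0] add  r1, r1, r4 -> r1=0x36
body[1] mov  r4, #0x8c -> r4=0x8c
body[2] xor  r0, r1, r1 -> r0=0x00
body[3] sub  r4, r0, r4 -> r4=0x74
body[4] sub  r4, r4, r1 -> r4=0x3e
body[5] mov  r4, r0 -> r4=0x00
body[6] xor  r1, r1, r4 -> r1=0x36
body[7] add  r4, r4, #46 -> r4=0x2e
epilogue: pop r1=0x14, sp=0x8e
prologue pushed ['r1'] at ['0x8d']

MEM = 0x14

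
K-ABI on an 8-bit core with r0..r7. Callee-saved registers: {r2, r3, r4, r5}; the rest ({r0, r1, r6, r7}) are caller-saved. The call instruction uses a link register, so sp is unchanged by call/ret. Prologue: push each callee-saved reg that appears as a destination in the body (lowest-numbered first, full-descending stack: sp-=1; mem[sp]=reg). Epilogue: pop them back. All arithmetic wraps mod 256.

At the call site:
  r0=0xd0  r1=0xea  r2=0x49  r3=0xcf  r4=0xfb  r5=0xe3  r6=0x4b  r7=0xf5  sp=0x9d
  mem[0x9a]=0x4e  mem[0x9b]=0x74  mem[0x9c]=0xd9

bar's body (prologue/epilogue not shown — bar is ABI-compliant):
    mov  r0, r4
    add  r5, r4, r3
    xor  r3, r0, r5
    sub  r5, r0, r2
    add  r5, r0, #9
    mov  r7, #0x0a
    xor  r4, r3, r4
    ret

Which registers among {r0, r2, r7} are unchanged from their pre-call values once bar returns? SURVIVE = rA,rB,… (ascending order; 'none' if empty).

SURVIVE = r2

prologue: push r3 → mem[0x9c]=0xcf, sp=0x9c
prologue: push r4 → mem[0x9b]=0xfb, sp=0x9b
prologue: push r5 → mem[0x9a]=0xe3, sp=0x9a
body[0] mov  r0, r4 → r0=0xfb
body[1] add  r5, r4, r3 → r5=0xca
body[2] xor  r3, r0, r5 → r3=0x31
body[3] sub  r5, r0, r2 → r5=0xb2
body[4] add  r5, r0, #9 → r5=0x04
body[5] mov  r7, #0x0a → r7=0x0a
body[6] xor  r4, r3, r4 → r4=0xca
epilogue: pop r5=0xe3, sp=0x9b
epilogue: pop r4=0xfb, sp=0x9c
epilogue: pop r3=0xcf, sp=0x9d
r0: caller-saved, written=True
r2: callee-saved, written=False
r7: caller-saved, written=True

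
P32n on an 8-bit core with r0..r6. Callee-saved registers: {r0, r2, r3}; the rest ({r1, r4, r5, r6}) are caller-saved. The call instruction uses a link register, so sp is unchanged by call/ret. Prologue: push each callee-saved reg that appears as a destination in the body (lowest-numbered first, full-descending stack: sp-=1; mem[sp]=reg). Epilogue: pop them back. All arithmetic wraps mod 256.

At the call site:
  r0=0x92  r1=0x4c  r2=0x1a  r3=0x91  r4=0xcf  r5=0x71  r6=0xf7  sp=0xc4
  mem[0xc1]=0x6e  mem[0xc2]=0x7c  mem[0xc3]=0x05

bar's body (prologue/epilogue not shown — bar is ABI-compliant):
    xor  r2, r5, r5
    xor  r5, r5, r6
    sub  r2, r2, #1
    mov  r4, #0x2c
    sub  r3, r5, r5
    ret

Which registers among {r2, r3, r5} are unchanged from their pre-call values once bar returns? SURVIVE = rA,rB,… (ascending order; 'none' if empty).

prologue: push r2 -> mem[0xc3]=0x1a, sp=0xc3
prologue: push r3 -> mem[0xc2]=0x91, sp=0xc2
body[0] xor  r2, r5, r5 -> r2=0x00
body[1] xor  r5, r5, r6 -> r5=0x86
body[2] sub  r2, r2, #1 -> r2=0xff
body[3] mov  r4, #0x2c -> r4=0x2c
body[4] sub  r3, r5, r5 -> r3=0x00
epilogue: pop r3=0x91, sp=0xc3
epilogue: pop r2=0x1a, sp=0xc4
r2: callee-saved, written=True
r3: callee-saved, written=True
r5: caller-saved, written=True

SURVIVE = r2,r3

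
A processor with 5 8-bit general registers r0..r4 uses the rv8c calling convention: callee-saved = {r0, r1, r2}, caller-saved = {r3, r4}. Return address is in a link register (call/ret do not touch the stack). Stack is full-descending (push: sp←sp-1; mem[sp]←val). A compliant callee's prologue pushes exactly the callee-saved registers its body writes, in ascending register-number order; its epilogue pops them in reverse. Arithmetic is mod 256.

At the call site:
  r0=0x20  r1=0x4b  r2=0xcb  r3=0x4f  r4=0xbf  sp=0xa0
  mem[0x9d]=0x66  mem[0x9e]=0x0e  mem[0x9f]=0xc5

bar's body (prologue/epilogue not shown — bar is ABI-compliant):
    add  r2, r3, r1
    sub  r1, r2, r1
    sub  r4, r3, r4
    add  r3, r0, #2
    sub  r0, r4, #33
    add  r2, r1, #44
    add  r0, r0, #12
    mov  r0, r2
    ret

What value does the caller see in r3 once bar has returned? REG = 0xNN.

REG = 0x22

prologue: push r0 → mem[0x9f]=0x20, sp=0x9f
prologue: push r1 → mem[0x9e]=0x4b, sp=0x9e
prologue: push r2 → mem[0x9d]=0xcb, sp=0x9d
body[0] add  r2, r3, r1 → r2=0x9a
body[1] sub  r1, r2, r1 → r1=0x4f
body[2] sub  r4, r3, r4 → r4=0x90
body[3] add  r3, r0, #2 → r3=0x22
body[4] sub  r0, r4, #33 → r0=0x6f
body[5] add  r2, r1, #44 → r2=0x7b
body[6] add  r0, r0, #12 → r0=0x7b
body[7] mov  r0, r2 → r0=0x7b
epilogue: pop r2=0xcb, sp=0x9e
epilogue: pop r1=0x4b, sp=0x9f
epilogue: pop r0=0x20, sp=0xa0
r3 is caller-saved → body value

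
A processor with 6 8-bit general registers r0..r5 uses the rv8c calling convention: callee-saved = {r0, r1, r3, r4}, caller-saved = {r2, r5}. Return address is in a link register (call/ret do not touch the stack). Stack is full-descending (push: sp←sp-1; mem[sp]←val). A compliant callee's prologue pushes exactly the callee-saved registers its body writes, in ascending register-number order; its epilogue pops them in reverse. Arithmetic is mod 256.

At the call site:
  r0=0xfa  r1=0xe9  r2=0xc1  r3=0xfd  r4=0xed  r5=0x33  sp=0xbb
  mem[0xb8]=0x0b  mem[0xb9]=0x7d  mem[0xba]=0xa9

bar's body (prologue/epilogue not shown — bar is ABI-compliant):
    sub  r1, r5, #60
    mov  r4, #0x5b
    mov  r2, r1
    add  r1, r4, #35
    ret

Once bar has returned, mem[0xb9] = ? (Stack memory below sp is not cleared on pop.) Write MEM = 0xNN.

prologue: push r1 → mem[0xba]=0xe9, sp=0xba
prologue: push r4 → mem[0xb9]=0xed, sp=0xb9
body[0] sub  r1, r5, #60 → r1=0xf7
body[1] mov  r4, #0x5b → r4=0x5b
body[2] mov  r2, r1 → r2=0xf7
body[3] add  r1, r4, #35 → r1=0x7e
epilogue: pop r4=0xed, sp=0xba
epilogue: pop r1=0xe9, sp=0xbb
prologue pushed ['r1', 'r4'] at ['0xba', '0xb9']

MEM = 0xed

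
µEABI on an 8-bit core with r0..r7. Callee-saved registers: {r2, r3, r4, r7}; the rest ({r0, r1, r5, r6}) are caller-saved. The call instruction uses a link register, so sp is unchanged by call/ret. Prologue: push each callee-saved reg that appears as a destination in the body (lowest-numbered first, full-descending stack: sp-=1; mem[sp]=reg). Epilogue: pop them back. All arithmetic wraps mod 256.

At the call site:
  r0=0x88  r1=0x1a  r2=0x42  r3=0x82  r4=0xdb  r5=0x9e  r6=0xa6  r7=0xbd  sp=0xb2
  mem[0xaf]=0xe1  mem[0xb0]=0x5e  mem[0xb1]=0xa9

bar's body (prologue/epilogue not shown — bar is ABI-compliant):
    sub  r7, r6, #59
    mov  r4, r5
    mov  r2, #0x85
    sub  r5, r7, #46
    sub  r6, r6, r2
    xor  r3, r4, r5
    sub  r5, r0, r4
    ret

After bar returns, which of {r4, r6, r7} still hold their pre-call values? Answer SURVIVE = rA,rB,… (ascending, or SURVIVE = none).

SURVIVE = r4,r7

prologue: push r2 -> mem[0xb1]=0x42, sp=0xb1
prologue: push r3 -> mem[0xb0]=0x82, sp=0xb0
prologue: push r4 -> mem[0xaf]=0xdb, sp=0xaf
prologue: push r7 -> mem[0xae]=0xbd, sp=0xae
body[0] sub  r7, r6, #59 -> r7=0x6b
body[1] mov  r4, r5 -> r4=0x9e
body[2] mov  r2, #0x85 -> r2=0x85
body[3] sub  r5, r7, #46 -> r5=0x3d
body[4] sub  r6, r6, r2 -> r6=0x21
body[5] xor  r3, r4, r5 -> r3=0xa3
body[6] sub  r5, r0, r4 -> r5=0xea
epilogue: pop r7=0xbd, sp=0xaf
epilogue: pop r4=0xdb, sp=0xb0
epilogue: pop r3=0x82, sp=0xb1
epilogue: pop r2=0x42, sp=0xb2
r4: callee-saved, written=True
r6: caller-saved, written=True
r7: callee-saved, written=True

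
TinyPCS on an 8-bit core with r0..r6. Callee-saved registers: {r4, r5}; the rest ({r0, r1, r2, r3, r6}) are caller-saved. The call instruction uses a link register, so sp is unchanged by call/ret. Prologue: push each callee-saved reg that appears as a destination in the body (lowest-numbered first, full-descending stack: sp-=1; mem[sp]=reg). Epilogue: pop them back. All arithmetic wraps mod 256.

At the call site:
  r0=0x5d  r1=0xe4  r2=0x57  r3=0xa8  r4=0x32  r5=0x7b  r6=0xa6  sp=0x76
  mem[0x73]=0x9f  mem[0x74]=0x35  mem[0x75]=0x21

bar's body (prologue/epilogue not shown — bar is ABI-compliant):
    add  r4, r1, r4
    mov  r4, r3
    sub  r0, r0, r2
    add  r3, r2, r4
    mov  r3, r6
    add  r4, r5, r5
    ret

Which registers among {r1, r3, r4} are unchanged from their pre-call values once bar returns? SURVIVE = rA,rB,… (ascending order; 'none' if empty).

prologue: push r4 -> mem[0x75]=0x32, sp=0x75
body[0] add  r4, r1, r4 -> r4=0x16
body[1] mov  r4, r3 -> r4=0xa8
body[2] sub  r0, r0, r2 -> r0=0x06
body[3] add  r3, r2, r4 -> r3=0xff
body[4] mov  r3, r6 -> r3=0xa6
body[5] add  r4, r5, r5 -> r4=0xf6
epilogue: pop r4=0x32, sp=0x76
r1: caller-saved, written=False
r3: caller-saved, written=True
r4: callee-saved, written=True

SURVIVE = r1,r4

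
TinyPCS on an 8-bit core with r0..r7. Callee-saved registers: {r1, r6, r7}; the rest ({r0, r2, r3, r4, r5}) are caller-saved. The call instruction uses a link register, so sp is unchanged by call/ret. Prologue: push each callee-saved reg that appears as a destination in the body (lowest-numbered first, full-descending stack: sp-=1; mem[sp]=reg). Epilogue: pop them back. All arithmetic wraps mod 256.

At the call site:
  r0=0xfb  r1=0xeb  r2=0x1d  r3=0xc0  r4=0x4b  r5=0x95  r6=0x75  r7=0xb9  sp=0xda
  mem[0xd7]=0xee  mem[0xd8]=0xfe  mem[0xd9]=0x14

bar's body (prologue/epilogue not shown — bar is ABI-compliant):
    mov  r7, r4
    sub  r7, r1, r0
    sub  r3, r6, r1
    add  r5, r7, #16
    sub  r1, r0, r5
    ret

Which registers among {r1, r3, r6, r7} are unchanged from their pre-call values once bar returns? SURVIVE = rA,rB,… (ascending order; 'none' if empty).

prologue: push r1 → mem[0xd9]=0xeb, sp=0xd9
prologue: push r7 → mem[0xd8]=0xb9, sp=0xd8
body[0] mov  r7, r4 → r7=0x4b
body[1] sub  r7, r1, r0 → r7=0xf0
body[2] sub  r3, r6, r1 → r3=0x8a
body[3] add  r5, r7, #16 → r5=0x00
body[4] sub  r1, r0, r5 → r1=0xfb
epilogue: pop r7=0xb9, sp=0xd9
epilogue: pop r1=0xeb, sp=0xda
r1: callee-saved, written=True
r3: caller-saved, written=True
r6: callee-saved, written=False
r7: callee-saved, written=True

SURVIVE = r1,r6,r7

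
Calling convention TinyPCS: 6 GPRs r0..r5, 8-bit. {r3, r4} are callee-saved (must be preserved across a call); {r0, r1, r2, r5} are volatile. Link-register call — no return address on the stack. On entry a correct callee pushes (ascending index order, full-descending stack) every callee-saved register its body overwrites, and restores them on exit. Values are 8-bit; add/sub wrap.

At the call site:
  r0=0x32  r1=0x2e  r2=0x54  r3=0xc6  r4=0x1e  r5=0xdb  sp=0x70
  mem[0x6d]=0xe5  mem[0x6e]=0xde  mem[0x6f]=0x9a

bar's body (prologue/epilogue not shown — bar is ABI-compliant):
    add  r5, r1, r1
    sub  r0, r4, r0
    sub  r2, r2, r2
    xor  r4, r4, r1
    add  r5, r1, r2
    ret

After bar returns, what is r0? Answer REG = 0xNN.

prologue: push r4 → mem[0x6f]=0x1e, sp=0x6f
body[0] add  r5, r1, r1 → r5=0x5c
body[1] sub  r0, r4, r0 → r0=0xec
body[2] sub  r2, r2, r2 → r2=0x00
body[3] xor  r4, r4, r1 → r4=0x30
body[4] add  r5, r1, r2 → r5=0x2e
epilogue: pop r4=0x1e, sp=0x70
r0 is caller-saved → body value

REG = 0xec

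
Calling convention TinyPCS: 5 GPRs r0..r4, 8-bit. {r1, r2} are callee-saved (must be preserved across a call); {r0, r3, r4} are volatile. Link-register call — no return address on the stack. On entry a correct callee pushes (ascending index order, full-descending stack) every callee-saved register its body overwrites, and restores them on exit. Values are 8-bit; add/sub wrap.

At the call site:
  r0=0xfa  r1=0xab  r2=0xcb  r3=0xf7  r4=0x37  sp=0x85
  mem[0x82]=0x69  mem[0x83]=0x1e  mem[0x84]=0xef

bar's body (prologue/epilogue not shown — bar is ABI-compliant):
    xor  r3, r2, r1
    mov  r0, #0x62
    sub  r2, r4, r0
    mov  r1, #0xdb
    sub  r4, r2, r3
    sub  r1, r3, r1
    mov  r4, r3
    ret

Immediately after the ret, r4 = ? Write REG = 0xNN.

REG = 0x60

prologue: push r1 → mem[0x84]=0xab, sp=0x84
prologue: push r2 → mem[0x83]=0xcb, sp=0x83
body[0] xor  r3, r2, r1 → r3=0x60
body[1] mov  r0, #0x62 → r0=0x62
body[2] sub  r2, r4, r0 → r2=0xd5
body[3] mov  r1, #0xdb → r1=0xdb
body[4] sub  r4, r2, r3 → r4=0x75
body[5] sub  r1, r3, r1 → r1=0x85
body[6] mov  r4, r3 → r4=0x60
epilogue: pop r2=0xcb, sp=0x84
epilogue: pop r1=0xab, sp=0x85
r4 is caller-saved → body value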